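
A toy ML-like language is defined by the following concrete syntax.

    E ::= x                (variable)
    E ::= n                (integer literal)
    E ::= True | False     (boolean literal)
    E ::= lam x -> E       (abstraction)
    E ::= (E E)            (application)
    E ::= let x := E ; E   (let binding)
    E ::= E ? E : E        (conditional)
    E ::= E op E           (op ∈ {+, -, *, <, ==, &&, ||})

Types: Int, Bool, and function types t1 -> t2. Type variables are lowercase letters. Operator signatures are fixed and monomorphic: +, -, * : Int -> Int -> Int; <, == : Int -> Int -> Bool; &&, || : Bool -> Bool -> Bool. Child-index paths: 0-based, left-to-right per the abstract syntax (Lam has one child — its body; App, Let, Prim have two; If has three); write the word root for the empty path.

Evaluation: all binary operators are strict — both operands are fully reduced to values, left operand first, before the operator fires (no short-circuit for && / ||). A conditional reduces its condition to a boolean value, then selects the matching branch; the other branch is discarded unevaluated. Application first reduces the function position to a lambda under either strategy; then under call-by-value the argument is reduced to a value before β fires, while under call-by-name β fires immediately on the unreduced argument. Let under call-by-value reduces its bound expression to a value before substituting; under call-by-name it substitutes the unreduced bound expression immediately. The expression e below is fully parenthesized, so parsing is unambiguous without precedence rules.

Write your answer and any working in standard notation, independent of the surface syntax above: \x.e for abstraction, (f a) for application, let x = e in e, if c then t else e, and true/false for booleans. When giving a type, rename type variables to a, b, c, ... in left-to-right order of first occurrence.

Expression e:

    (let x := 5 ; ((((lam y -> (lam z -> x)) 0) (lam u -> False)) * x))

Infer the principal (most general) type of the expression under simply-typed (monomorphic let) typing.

Trace:
let x : Int
x : Int
\z._ : b -> Int
\y._ : a -> b -> Int
  unify a -> b -> Int ~ Int -> c
  unify a ~ Int
  unify b -> Int ~ c
_ _ : b -> Int
\u._ : d -> Bool
  unify b -> Int ~ (d -> Bool) -> e
  unify b ~ d -> Bool
  unify Int ~ e
_ _ : Int
  unify Int ~ Int
x : Int
  unify Int ~ Int

Answer: Int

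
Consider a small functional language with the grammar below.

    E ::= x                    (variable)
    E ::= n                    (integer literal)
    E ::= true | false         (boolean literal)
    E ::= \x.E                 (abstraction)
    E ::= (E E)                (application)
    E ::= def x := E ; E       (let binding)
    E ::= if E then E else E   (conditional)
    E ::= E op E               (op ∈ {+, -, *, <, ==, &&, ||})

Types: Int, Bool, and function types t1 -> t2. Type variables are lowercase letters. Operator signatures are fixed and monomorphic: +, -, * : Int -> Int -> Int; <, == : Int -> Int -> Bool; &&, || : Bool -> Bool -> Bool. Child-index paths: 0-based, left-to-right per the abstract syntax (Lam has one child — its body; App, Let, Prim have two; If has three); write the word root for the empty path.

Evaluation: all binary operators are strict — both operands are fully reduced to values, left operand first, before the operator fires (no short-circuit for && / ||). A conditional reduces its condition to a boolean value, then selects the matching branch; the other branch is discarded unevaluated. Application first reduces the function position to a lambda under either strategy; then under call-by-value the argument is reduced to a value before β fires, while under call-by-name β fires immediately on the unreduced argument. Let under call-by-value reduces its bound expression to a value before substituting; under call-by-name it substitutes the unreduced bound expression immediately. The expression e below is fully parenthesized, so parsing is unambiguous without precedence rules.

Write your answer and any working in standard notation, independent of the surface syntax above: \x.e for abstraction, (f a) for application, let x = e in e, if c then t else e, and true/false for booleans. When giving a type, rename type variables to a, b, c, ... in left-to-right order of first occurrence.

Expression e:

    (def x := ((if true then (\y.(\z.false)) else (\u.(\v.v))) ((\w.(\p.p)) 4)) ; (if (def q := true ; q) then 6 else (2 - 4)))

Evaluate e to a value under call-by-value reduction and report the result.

Working:
step 0: (let x = ((if true then (\y.(\z.false)) else (\u.(\v.v))) ((\w.(\p.p)) 4)) in (if (let q = true in q) then 6 else (2 - 4)))
step 1: [if@0.0] (let x = ((\y.(\z.false)) ((\w.(\p.p)) 4)) in (if (let q = true in q) then 6 else (2 - 4)))
step 2: [beta@0.1] (let x = ((\y.(\z.false)) (\p.p)) in (if (let q = true in q) then 6 else (2 - 4)))
step 3: [beta@0] (let x = (\z.false) in (if (let q = true in q) then 6 else (2 - 4)))
step 4: [let@root] (if (let q = true in q) then 6 else (2 - 4))
step 5: [let@0] (if true then 6 else (2 - 4))
step 6: [if@root] 6

Answer: 6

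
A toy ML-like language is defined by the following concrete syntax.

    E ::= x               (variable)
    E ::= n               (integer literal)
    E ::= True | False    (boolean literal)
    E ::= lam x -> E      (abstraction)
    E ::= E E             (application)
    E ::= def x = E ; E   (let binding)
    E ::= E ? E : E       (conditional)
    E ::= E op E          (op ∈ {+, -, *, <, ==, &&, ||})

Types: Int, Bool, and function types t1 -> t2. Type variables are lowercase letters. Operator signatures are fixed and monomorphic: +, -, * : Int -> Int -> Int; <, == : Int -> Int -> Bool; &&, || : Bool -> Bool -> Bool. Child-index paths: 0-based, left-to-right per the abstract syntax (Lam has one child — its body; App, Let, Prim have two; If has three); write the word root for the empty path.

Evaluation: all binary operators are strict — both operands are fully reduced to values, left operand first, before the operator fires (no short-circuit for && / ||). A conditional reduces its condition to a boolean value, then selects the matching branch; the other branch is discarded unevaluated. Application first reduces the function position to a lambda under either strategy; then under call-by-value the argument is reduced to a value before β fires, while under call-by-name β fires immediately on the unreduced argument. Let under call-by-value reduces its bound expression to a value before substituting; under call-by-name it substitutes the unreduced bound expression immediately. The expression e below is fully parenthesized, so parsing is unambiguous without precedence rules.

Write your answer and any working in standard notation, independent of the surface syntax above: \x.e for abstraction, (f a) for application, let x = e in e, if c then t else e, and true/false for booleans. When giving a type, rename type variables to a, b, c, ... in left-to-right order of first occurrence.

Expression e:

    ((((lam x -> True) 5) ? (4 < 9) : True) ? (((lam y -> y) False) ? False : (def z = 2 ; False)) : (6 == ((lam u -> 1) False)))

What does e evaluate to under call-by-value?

Trace:
step 0: (if (if ((\x.true) 5) then (4 < 9) else true) then (if ((\y.y) false) then false else (let z = 2 in false)) else (6 == ((\u.1) false)))
step 1: [beta@0.0] (if (if true then (4 < 9) else true) then (if ((\y.y) false) then false else (let z = 2 in false)) else (6 == ((\u.1) false)))
step 2: [if@0] (if (4 < 9) then (if ((\y.y) false) then false else (let z = 2 in false)) else (6 == ((\u.1) false)))
step 3: [delta@0] (if true then (if ((\y.y) false) then false else (let z = 2 in false)) else (6 == ((\u.1) false)))
step 4: [if@root] (if ((\y.y) false) then false else (let z = 2 in false))
step 5: [beta@0] (if false then false else (let z = 2 in false))
step 6: [if@root] (let z = 2 in false)
step 7: [let@root] false

Answer: false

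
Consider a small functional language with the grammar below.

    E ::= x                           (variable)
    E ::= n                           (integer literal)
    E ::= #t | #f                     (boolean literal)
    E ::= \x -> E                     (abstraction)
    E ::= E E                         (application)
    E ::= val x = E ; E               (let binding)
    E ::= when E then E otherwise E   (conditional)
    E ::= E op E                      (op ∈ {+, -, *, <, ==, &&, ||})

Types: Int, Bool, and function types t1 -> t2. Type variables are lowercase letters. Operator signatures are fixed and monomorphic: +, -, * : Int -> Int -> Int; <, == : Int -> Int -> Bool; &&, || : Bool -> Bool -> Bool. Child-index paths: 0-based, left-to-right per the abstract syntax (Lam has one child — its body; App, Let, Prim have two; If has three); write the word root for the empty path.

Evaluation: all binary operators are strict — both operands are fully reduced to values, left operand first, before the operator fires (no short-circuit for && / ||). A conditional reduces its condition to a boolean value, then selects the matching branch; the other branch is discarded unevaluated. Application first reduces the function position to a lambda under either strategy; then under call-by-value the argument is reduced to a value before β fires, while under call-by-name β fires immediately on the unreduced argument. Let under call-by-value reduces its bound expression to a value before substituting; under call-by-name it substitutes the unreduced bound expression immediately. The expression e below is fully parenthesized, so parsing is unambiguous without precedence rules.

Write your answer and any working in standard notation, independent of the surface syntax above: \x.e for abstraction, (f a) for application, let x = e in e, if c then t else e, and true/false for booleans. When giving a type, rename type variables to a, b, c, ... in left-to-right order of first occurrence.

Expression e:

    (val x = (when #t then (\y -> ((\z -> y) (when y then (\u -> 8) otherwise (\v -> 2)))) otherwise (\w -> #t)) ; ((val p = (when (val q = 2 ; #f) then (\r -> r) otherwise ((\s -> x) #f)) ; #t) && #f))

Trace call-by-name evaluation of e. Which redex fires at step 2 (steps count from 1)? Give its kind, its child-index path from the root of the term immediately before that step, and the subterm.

Derivation:
step 0: (let x = (if true then (\y.((\z.y) (if y then (\u.8) else (\v.2)))) else (\w.true)) in ((let p = (if (let q = 2 in false) then (\r.r) else ((\s.x) false)) in true) && false))
step 1: [let@root] ((let p = (if (let q = 2 in false) then (\r.r) else ((\s.(if true then (\y.((\z.y) (if y then (\u.8) else (\v.2)))) else (\w.true))) false)) in true) && false)
step 2: [let@0] (true && false)

Answer: let at 0 : (let p = (if (let q = 2 in false) then (\r.r) else ((\s.(if true then (\y.((\z.y) (if y then (\u.8) else (\v.2)))) else (\w.true))) false)) in true)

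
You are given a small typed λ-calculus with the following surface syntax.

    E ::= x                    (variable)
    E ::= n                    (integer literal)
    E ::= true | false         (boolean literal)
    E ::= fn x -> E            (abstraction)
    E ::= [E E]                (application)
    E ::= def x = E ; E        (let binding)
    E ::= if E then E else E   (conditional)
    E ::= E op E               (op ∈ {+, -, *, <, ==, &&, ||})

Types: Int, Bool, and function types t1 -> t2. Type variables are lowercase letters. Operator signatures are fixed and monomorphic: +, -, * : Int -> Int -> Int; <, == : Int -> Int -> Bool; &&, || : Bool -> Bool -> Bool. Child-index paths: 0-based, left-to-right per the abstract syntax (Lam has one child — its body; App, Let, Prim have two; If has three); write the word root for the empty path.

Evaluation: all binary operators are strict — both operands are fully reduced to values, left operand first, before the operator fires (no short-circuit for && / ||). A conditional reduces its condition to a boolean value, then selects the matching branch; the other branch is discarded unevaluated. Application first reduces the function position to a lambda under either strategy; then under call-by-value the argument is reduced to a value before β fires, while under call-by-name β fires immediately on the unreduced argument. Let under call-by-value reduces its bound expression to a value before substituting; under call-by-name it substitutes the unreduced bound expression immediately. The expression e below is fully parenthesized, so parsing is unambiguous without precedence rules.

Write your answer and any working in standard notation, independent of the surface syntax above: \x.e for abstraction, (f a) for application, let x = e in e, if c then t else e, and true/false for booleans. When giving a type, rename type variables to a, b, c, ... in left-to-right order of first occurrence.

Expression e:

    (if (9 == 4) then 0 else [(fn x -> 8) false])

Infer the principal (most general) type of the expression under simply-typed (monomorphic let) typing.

Working:
  unify Int ~ Int
  unify Int ~ Int
  unify Bool ~ Bool
\x._ : a -> Int
  unify a -> Int ~ Bool -> b
  unify a ~ Bool
  unify Int ~ b
_ _ : Int
  unify Int ~ Int

Answer: Int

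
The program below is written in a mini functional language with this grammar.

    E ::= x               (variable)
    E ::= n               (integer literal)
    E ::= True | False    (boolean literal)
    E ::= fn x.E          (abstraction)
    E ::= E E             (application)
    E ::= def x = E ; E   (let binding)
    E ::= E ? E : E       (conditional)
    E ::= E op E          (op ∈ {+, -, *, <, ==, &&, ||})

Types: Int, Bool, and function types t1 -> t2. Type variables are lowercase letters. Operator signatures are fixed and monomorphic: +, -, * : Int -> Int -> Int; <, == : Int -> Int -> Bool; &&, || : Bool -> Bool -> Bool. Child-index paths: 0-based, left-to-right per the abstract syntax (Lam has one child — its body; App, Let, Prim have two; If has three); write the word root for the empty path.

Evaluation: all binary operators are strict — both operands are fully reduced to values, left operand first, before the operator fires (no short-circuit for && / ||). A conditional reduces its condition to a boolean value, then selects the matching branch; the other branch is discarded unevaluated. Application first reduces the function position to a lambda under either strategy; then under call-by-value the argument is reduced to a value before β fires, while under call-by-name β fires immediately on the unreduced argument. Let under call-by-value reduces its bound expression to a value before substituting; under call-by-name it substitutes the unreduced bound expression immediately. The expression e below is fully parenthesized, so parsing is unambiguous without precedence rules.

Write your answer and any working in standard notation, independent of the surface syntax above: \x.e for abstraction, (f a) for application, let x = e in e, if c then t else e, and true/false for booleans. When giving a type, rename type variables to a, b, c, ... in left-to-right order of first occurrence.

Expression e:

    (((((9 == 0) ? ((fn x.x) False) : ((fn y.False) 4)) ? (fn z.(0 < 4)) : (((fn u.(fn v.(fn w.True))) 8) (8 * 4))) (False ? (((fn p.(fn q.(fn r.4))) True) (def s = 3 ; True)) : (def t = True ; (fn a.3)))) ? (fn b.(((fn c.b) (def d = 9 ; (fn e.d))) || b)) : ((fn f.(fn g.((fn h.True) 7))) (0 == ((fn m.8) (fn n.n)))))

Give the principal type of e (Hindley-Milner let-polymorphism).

Answer: Bool -> Bool

Derivation:
  unify Int ~ Int
  unify Int ~ Int
  unify Bool ~ Bool
x : a
\x._ : a -> a
  unify a -> a ~ Bool -> b
  unify a ~ Bool
  unify Bool ~ b
_ _ : Bool
\y._ : c -> Bool
  unify c -> Bool ~ Int -> d
  unify c ~ Int
  unify Bool ~ d
_ _ : Bool
  unify Bool ~ Bool
  unify Bool ~ Bool
  unify Int ~ Int
  unify Int ~ Int
\z._ : e -> Bool
\w._ : h -> Bool
\v._ : g -> h -> Bool
\u._ : f -> g -> h -> Bool
  unify f -> g -> h -> Bool ~ Int -> i
  unify f ~ Int
  unify g -> h -> Bool ~ i
_ _ : g -> h -> Bool
  unify Int ~ Int
  unify Int ~ Int
  unify g -> h -> Bool ~ Int -> j
  unify g ~ Int
  unify h -> Bool ~ j
_ _ : h -> Bool
  unify e -> Bool ~ h -> Bool
  unify e ~ h
  unify Bool ~ Bool
  unify Bool ~ Bool
\r._ : m -> Int
\q._ : l -> m -> Int
\p._ : k -> l -> m -> Int
  unify k -> l -> m -> Int ~ Bool -> n
  unify k ~ Bool
  unify l -> m -> Int ~ n
_ _ : l -> m -> Int
let s : Int
  unify l -> m -> Int ~ Bool -> o
  unify l ~ Bool
  unify m -> Int ~ o
_ _ : m -> Int
let t : Bool
\a._ : p -> Int
  unify m -> Int ~ p -> Int
  unify m ~ p
  unify Int ~ Int
  unify h -> Bool ~ (p -> Int) -> q
  unify h ~ p -> Int
  unify Bool ~ q
_ _ : Bool
  unify Bool ~ Bool
b : r
\c._ : s -> r
let d : Int
d : Int
\e._ : t -> Int
  unify s -> r ~ (t -> Int) -> u
  unify s ~ t -> Int
  unify r ~ u
_ _ : u
  unify u ~ Bool
b : Bool
  unify Bool ~ Bool
\b._ : Bool -> Bool
\h._ : x -> Bool
  unify x -> Bool ~ Int -> y
  unify x ~ Int
  unify Bool ~ y
_ _ : Bool
\g._ : w -> Bool
\f._ : v -> w -> Bool
  unify Int ~ Int
\m._ : z -> Int
n : t26
\n._ : t26 -> t26
  unify z -> Int ~ (t26 -> t26) -> t27
  unify z ~ t26 -> t26
  unify Int ~ t27
_ _ : Int
  unify Int ~ Int
  unify v -> w -> Bool ~ Bool -> t28
  unify v ~ Bool
  unify w -> Bool ~ t28
_ _ : w -> Bool
  unify Bool -> Bool ~ w -> Bool
  unify Bool ~ w
  unify Bool ~ Bool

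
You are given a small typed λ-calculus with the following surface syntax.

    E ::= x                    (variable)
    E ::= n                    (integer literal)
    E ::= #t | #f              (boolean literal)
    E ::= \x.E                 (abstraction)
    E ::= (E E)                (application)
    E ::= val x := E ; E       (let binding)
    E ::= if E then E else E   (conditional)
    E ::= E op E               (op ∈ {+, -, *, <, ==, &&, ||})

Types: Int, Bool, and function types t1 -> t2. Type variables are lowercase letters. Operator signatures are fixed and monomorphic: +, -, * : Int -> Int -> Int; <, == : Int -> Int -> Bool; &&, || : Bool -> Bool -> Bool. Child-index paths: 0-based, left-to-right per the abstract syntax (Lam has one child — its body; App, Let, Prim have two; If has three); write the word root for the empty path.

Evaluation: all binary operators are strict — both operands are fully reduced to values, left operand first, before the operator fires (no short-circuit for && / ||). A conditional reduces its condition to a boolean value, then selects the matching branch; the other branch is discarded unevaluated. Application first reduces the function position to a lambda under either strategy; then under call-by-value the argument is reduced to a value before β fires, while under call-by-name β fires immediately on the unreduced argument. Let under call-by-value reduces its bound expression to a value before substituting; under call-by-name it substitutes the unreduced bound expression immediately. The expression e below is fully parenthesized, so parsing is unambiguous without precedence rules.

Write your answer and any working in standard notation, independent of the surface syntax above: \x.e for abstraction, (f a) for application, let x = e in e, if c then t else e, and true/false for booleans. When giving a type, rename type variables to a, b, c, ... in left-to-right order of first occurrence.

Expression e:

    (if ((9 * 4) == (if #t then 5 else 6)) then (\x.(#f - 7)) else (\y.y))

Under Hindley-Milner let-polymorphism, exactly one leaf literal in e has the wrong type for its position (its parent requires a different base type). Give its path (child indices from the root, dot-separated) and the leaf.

Trace:
  unify Int ~ Int
  unify Int ~ Int
  unify Int ~ Int
  unify Bool ~ Bool
  unify Int ~ Int
  unify Int ~ Int
  unify Bool ~ Bool
  unify Bool ~ Int
  FAIL: mismatch Bool ~ Int

Answer: 1.0.0 : false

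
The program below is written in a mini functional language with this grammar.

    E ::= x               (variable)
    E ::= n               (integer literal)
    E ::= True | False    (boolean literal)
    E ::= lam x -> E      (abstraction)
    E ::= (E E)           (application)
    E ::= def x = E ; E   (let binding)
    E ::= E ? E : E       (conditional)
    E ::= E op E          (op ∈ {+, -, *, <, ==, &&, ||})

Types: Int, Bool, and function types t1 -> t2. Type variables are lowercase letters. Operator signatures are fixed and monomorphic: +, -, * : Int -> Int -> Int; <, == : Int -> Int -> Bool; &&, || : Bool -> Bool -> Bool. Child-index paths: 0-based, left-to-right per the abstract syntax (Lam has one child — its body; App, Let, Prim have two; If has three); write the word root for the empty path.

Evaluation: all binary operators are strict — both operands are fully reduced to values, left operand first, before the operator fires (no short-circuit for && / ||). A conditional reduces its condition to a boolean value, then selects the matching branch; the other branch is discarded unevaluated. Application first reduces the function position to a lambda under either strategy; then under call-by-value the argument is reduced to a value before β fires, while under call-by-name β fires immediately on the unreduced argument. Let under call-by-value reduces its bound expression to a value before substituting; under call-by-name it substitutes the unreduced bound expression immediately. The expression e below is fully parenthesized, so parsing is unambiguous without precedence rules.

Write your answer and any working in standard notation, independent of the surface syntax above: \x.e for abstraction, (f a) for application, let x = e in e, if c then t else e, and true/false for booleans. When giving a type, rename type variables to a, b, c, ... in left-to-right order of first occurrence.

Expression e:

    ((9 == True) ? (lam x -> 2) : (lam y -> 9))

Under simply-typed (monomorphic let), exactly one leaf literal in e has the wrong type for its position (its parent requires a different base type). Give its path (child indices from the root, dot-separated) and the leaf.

Answer: 0.1 : true

Trace:
  unify Int ~ Int
  unify Bool ~ Int
  FAIL: mismatch Bool ~ Int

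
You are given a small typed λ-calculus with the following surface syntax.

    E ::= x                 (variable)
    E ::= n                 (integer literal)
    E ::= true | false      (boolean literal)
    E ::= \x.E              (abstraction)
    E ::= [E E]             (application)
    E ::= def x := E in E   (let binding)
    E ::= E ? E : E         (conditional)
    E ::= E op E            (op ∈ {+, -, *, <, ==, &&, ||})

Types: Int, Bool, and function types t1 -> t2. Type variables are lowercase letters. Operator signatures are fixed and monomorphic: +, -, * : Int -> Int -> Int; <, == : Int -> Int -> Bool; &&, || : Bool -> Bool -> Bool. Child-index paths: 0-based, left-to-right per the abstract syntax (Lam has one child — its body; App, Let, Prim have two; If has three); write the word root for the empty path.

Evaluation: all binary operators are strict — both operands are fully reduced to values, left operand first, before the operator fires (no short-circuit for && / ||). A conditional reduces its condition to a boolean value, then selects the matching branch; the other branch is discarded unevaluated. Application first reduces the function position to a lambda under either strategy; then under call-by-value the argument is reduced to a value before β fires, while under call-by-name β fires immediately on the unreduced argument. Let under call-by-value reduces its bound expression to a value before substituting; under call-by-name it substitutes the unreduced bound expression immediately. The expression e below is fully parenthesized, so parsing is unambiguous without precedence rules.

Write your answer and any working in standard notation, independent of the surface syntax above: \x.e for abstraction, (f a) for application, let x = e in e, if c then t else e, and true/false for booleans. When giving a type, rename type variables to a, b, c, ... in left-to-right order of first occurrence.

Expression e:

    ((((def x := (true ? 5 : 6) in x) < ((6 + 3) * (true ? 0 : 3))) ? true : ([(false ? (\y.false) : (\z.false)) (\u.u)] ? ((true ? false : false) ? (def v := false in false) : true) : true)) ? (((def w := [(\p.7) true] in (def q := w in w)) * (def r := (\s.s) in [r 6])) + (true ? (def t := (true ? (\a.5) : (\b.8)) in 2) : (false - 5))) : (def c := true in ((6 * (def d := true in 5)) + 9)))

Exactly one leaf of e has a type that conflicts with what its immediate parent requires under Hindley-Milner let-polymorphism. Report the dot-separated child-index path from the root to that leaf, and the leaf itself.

Answer: 1.1.2.0 : false

Derivation:
  unify Bool ~ Bool
  unify Int ~ Int
let x : Int
x : Int
  unify Int ~ Int
  unify Int ~ Int
  unify Int ~ Int
  unify Int ~ Int
  unify Bool ~ Bool
  unify Int ~ Int
  unify Int ~ Int
  unify Int ~ Int
  unify Bool ~ Bool
  unify Bool ~ Bool
\y._ : a -> Bool
\z._ : b -> Bool
  unify a -> Bool ~ b -> Bool
  unify a ~ b
  unify Bool ~ Bool
u : c
\u._ : c -> c
  unify b -> Bool ~ (c -> c) -> d
  unify b ~ c -> c
  unify Bool ~ d
_ _ : Bool
  unify Bool ~ Bool
  unify Bool ~ Bool
  unify Bool ~ Bool
  unify Bool ~ Bool
let v : Bool
  unify Bool ~ Bool
  unify Bool ~ Bool
  unify Bool ~ Bool
  unify Bool ~ Bool
\p._ : e -> Int
  unify e -> Int ~ Bool -> f
  unify e ~ Bool
  unify Int ~ f
_ _ : Int
let w : Int
w : Int
let q : Int
w : Int
  unify Int ~ Int
s : g
\s._ : g -> g
let r : forall. g -> g
r : h -> h
  unify h -> h ~ Int -> i
  unify h ~ Int
  unify Int ~ i
_ _ : Int
  unify Int ~ Int
  unify Int ~ Int
  unify Bool ~ Bool
  unify Bool ~ Bool
\a._ : j -> Int
\b._ : k -> Int
  unify j -> Int ~ k -> Int
  unify j ~ k
  unify Int ~ Int
let t : forall. k -> Int
  unify Bool ~ Int
  FAIL: mismatch Bool ~ Int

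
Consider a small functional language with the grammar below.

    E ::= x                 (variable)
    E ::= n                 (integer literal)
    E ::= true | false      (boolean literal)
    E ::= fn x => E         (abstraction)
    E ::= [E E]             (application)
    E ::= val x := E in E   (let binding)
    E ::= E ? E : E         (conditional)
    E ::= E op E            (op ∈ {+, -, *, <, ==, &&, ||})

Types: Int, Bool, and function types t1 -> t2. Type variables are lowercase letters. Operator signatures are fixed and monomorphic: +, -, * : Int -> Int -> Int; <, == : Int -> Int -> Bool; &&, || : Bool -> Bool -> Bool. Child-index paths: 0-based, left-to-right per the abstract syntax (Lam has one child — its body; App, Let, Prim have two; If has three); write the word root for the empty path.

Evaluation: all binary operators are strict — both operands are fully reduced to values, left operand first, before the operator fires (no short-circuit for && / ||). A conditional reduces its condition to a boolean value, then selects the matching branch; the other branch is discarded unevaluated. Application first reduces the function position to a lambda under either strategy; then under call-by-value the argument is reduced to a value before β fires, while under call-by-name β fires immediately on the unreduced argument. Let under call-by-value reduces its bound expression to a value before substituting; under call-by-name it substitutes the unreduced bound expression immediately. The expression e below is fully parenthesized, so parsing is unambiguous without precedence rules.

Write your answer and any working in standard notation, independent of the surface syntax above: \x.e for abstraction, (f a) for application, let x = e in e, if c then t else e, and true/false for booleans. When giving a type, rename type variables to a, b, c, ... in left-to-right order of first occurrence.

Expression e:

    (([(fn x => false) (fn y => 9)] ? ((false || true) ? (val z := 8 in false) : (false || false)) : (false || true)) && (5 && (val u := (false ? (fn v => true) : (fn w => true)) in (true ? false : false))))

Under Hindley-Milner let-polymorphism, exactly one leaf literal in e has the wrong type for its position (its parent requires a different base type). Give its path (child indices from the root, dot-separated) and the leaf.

Trace:
\x._ : a -> Bool
\y._ : b -> Int
  unify a -> Bool ~ (b -> Int) -> c
  unify a ~ b -> Int
  unify Bool ~ c
_ _ : Bool
  unify Bool ~ Bool
  unify Bool ~ Bool
  unify Bool ~ Bool
  unify Bool ~ Bool
let z : Int
  unify Bool ~ Bool
  unify Bool ~ Bool
  unify Bool ~ Bool
  unify Bool ~ Bool
  unify Bool ~ Bool
  unify Bool ~ Bool
  unify Bool ~ Bool
  unify Int ~ Bool
  FAIL: mismatch Int ~ Bool

Answer: 1.0 : 5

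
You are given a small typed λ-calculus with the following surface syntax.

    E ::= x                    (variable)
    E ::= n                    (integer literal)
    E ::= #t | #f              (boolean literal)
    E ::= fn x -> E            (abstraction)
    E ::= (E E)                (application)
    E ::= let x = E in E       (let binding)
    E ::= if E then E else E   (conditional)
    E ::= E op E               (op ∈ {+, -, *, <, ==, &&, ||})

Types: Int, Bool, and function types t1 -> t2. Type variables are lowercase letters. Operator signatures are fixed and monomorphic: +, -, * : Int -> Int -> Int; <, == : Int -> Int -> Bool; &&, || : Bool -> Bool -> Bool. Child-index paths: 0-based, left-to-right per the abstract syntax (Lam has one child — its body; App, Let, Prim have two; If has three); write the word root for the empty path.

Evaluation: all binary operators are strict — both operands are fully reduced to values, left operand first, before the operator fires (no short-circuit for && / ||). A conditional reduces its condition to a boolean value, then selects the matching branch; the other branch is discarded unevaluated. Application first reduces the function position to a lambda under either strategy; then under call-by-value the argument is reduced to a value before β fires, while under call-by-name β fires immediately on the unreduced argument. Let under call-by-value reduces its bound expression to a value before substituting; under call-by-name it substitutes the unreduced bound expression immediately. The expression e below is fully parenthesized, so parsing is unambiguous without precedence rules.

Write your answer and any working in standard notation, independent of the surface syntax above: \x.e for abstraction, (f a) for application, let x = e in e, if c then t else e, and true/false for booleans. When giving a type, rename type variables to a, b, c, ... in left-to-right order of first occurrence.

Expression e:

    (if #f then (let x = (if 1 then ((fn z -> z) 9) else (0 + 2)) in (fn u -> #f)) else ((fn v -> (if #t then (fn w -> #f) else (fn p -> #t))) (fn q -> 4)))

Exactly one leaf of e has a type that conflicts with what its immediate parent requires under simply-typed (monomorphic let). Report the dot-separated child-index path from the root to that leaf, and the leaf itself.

Trace:
  unify Bool ~ Bool
  unify Int ~ Bool
  FAIL: mismatch Int ~ Bool

Answer: 1.0.0 : 1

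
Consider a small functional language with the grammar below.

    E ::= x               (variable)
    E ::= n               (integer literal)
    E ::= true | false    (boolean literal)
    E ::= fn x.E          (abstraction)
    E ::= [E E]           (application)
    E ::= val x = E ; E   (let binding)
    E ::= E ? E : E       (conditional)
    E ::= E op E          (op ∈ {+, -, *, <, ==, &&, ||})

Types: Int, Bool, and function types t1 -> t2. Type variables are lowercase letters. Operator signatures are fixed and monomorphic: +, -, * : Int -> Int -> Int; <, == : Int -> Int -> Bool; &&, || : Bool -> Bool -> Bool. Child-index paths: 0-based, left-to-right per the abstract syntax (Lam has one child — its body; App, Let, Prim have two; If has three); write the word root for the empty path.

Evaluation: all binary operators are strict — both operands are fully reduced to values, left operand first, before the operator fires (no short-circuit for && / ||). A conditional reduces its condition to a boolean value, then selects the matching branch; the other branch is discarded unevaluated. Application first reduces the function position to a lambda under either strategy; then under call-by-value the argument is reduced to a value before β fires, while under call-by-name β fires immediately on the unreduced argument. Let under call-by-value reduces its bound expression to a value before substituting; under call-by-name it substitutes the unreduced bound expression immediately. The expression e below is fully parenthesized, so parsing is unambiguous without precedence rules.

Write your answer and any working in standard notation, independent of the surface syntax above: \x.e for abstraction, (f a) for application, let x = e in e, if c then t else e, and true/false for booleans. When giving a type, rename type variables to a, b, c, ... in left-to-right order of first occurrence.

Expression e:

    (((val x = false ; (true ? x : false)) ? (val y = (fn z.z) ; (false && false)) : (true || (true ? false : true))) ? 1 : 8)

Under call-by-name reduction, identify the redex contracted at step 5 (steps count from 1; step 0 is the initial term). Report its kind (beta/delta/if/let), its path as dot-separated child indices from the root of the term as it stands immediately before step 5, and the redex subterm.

Answer: delta at 0 : (true || false)

Working:
step 0: (if (if (let x = false in (if true then x else false)) then (let y = (\z.z) in (false && false)) else (true || (if true then false else true))) then 1 else 8)
step 1: [let@0.0] (if (if (if true then false else false) then (let y = (\z.z) in (false && false)) else (true || (if true then false else true))) then 1 else 8)
step 2: [if@0.0] (if (if false then (let y = (\z.z) in (false && false)) else (true || (if true then false else true))) then 1 else 8)
step 3: [if@0] (if (true || (if true then false else true)) then 1 else 8)
step 4: [if@0.1] (if (true || false) then 1 else 8)
step 5: [delta@0] (if true then 1 else 8)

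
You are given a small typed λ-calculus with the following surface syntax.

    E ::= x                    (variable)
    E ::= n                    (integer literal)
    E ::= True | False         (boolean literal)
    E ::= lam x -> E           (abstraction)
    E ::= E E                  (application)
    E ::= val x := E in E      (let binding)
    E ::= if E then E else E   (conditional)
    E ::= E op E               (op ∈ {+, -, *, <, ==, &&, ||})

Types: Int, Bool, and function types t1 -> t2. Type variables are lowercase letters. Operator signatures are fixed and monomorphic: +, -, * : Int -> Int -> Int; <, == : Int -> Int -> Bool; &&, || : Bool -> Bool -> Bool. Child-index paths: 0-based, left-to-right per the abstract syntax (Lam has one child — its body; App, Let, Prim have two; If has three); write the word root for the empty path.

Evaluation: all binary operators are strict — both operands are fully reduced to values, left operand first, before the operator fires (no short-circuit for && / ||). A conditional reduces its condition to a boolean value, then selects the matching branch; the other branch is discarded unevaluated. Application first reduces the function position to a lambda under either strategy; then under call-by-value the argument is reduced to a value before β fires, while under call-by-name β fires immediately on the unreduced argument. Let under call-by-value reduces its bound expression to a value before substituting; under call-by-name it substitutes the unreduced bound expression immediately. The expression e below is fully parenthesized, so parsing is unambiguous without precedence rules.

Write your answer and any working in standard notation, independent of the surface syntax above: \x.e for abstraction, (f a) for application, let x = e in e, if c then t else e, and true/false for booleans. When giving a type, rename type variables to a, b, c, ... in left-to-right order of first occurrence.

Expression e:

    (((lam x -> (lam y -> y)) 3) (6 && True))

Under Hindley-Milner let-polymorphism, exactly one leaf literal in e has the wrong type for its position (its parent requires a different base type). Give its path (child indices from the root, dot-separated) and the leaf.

Answer: 1.0 : 6

Derivation:
y : b
\y._ : b -> b
\x._ : a -> b -> b
  unify a -> b -> b ~ Int -> c
  unify a ~ Int
  unify b -> b ~ c
_ _ : b -> b
  unify Int ~ Bool
  FAIL: mismatch Int ~ Bool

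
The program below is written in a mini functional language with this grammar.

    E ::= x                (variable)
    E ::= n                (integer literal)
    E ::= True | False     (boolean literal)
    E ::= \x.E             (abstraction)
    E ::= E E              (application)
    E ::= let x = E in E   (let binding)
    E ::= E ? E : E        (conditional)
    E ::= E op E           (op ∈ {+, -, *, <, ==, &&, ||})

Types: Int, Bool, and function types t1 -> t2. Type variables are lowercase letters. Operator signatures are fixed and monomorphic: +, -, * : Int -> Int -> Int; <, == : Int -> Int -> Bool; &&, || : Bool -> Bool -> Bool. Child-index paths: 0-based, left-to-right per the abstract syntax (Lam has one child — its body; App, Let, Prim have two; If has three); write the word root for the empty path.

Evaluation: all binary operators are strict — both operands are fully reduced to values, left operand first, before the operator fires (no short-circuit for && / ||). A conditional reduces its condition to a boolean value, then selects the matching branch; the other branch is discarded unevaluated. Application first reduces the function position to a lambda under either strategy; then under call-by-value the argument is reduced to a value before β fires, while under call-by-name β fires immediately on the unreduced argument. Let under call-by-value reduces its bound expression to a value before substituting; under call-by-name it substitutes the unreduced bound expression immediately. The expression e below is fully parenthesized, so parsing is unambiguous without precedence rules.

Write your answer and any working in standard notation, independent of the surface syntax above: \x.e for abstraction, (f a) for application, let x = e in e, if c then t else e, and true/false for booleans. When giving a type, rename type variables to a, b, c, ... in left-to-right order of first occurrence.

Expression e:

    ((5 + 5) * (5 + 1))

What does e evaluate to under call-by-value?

Answer: 60

Working:
step 0: ((5 + 5) * (5 + 1))
step 1: [delta@0] (10 * (5 + 1))
step 2: [delta@1] (10 * 6)
step 3: [delta@root] 60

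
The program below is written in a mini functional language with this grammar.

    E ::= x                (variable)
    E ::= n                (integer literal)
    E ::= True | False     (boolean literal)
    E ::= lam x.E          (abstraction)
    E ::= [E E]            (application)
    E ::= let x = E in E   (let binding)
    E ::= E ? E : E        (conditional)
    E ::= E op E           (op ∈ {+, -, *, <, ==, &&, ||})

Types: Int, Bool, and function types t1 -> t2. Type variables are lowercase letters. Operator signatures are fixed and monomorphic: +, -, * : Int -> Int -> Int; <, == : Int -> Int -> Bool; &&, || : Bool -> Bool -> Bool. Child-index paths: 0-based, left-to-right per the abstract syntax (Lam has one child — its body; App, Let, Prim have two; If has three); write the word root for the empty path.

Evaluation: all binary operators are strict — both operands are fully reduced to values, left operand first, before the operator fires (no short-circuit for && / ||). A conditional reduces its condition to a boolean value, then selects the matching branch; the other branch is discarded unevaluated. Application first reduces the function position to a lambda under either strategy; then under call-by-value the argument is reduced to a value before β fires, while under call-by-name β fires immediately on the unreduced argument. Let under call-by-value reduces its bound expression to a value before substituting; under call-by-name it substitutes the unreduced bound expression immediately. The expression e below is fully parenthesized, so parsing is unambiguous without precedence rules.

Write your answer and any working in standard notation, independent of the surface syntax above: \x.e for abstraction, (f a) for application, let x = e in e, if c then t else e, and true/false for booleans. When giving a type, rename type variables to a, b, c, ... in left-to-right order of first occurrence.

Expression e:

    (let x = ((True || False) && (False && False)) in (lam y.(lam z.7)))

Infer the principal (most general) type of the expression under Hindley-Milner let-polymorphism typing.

Answer: a -> b -> Int

Derivation:
  unify Bool ~ Bool
  unify Bool ~ Bool
  unify Bool ~ Bool
  unify Bool ~ Bool
  unify Bool ~ Bool
  unify Bool ~ Bool
let x : Bool
\z._ : b -> Int
\y._ : a -> b -> Int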